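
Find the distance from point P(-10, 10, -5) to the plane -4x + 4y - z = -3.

distance = |a·x₀ + b·y₀ + c·z₀ - d| / √(a² + b² + c²)
  = |(-4)·(-10) + 4·10 + (-1)·(-5) - (-3)| / √((-4)² + 4² + (-1)²)
  = |40 + 40 + 5 + 3| / √(16 + 16 + 1)
  = |88| / √33
  = 88 / 5.745
  ≈ 15.32

15.32


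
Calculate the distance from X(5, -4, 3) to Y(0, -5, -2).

d = √[(x₂-x₁)² + (y₂-y₁)² + (z₂-z₁)²]
  = √[(-5)² + (-1)² + (-5)²]
  = √[25 + 1 + 25]
  = √51
  ≈ 7.141

7.141


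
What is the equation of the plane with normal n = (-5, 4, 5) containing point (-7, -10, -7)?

The plane through P with normal n = (a, b, c) satisfies n·(r - P) = 0,
i.e. ax + by + cz = a·x₀ + b·y₀ + c·z₀.
d = (-5)·(-7) + 4·(-10) + 5·(-7)
  = 35 - 40 - 35
  = -40
Equation: -5x + 4y + 5z = -40

-5x + 4y + 5z = -40


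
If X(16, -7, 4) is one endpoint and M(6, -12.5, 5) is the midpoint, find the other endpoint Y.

Y = 2M - X
  = (2·6 - 16, 2·(-12.5) - (-7), 2·5 - 4)
  = (12 - 16, -25 + 7, 10 - 4)
  = (-4, -18, 6)

(-4, -18, 6)


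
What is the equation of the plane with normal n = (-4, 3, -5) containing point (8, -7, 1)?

The plane through P with normal n = (a, b, c) satisfies n·(r - P) = 0,
i.e. ax + by + cz = a·x₀ + b·y₀ + c·z₀.
d = (-4)·8 + 3·(-7) + (-5)·1
  = -32 - 21 - 5
  = -58
Equation: -4x + 3y - 5z = -58

-4x + 3y - 5z = -58


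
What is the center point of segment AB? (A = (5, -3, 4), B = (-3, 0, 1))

M = ((x₁+x₂)/2, (y₁+y₂)/2, (z₁+z₂)/2)
  = ((5 - 3)/2, (-3 + 0)/2, (4 + 1)/2)
  = (2/2, -3/2, 5/2)
  = (1, -1.5, 2.5)

(1, -1.5, 2.5)


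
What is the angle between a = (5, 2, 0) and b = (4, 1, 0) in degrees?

a·b = 5·4 + 2·1 + 0·0 = 20 + 2 + 0 = 22
|a| = √(5² + 2² + 0²) = √29 ≈ 5.385
|b| = √(4² + 1² + 0²) = √17 ≈ 4.123
cos θ = (a·b)/(|a||b|) = 22/(5.385·4.123) ≈ 0.9908
θ = arccos(0.9908) ≈ 7.765°

7.765°


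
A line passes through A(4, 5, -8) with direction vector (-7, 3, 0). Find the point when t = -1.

P(t) = A + t·d
  = (4 + (-7)·(-1), 5 + 3·(-1), -8 + 0·(-1))
  = (4 + 7, 5 - 3, -8 + 0)
  = (11, 2, -8)

(11, 2, -8)


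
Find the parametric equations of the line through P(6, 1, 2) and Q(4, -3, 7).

Direction vector d = Q - P = (4 - 6, -3 - 1, 7 - 2) = (-2, -4, 5)
Parametric form r = P + t·d:
x = 6 - 2t, y = 1 - 4t, z = 2 + 5t

x = 6 - 2t, y = 1 - 4t, z = 2 + 5t


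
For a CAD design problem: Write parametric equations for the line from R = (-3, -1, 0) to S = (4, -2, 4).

Direction vector d = S - R = (4 + 3, -2 + 1, 4 + 0) = (7, -1, 4)
Parametric form r = R + t·d:
x = -3 + 7t, y = -1 - t, z = 0 + 4t

x = -3 + 7t, y = -1 - t, z = 0 + 4t


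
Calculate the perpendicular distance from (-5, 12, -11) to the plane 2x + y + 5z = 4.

distance = |a·x₀ + b·y₀ + c·z₀ - d| / √(a² + b² + c²)
  = |2·(-5) + 1·12 + 5·(-11) - 4| / √(2² + 1² + 5²)
  = |-10 + 12 - 55 - 4| / √(4 + 1 + 25)
  = |-57| / √30
  = 57 / 5.477
  ≈ 10.41

10.41


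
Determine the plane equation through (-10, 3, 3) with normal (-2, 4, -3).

The plane through P with normal n = (a, b, c) satisfies n·(r - P) = 0,
i.e. ax + by + cz = a·x₀ + b·y₀ + c·z₀.
d = (-2)·(-10) + 4·3 + (-3)·3
  = 20 + 12 - 9
  = 23
Equation: -2x + 4y - 3z = 23

-2x + 4y - 3z = 23


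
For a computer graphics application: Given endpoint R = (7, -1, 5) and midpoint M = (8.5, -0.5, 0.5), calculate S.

S = 2M - R
  = (2·8.5 - 7, 2·(-0.5) - (-1), 2·0.5 - 5)
  = (17 - 7, -1 + 1, 1 - 5)
  = (10, 0, -4)

(10, 0, -4)


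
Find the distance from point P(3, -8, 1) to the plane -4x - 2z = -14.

distance = |a·x₀ + b·y₀ + c·z₀ - d| / √(a² + b² + c²)
  = |(-4)·3 + 0·(-8) + (-2)·1 - (-14)| / √((-4)² + 0² + (-2)²)
  = |-12 + 0 - 2 + 14| / √(16 + 0 + 4)
  = |0| / √20
  = 0 / 4.472
  ≈ 0

0


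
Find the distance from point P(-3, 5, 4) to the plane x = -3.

distance = |a·x₀ + b·y₀ + c·z₀ - d| / √(a² + b² + c²)
  = |1·(-3) + 0·5 + 0·4 - (-3)| / √(1² + 0² + 0²)
  = |-3 + 0 + 0 + 3| / √(1 + 0 + 0)
  = |0| / √1
  = 0 / 1
  ≈ 0

0


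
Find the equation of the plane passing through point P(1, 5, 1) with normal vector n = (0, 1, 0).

The plane through P with normal n = (a, b, c) satisfies n·(r - P) = 0,
i.e. ax + by + cz = a·x₀ + b·y₀ + c·z₀.
d = 0·1 + 1·5 + 0·1
  = 0 + 5 + 0
  = 5
Equation: y = 5

y = 5


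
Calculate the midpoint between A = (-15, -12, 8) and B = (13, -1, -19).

M = ((x₁+x₂)/2, (y₁+y₂)/2, (z₁+z₂)/2)
  = ((-15 + 13)/2, (-12 - 1)/2, (8 - 19)/2)
  = (-2/2, -13/2, -11/2)
  = (-1, -6.5, -5.5)

(-1, -6.5, -5.5)


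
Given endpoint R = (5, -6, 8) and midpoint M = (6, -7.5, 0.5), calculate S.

S = 2M - R
  = (2·6 - 5, 2·(-7.5) - (-6), 2·0.5 - 8)
  = (12 - 5, -15 + 6, 1 - 8)
  = (7, -9, -7)

(7, -9, -7)


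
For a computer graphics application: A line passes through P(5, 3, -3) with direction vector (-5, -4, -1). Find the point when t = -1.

P(t) = P + t·d
  = (5 + (-5)·(-1), 3 + (-4)·(-1), -3 + (-1)·(-1))
  = (5 + 5, 3 + 4, -3 + 1)
  = (10, 7, -2)

(10, 7, -2)


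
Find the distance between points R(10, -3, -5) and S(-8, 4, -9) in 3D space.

d = √[(x₂-x₁)² + (y₂-y₁)² + (z₂-z₁)²]
  = √[(-18)² + 7² + (-4)²]
  = √[324 + 49 + 16]
  = √389
  ≈ 19.72

19.72


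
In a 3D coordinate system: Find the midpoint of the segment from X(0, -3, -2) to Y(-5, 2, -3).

M = ((x₁+x₂)/2, (y₁+y₂)/2, (z₁+z₂)/2)
  = ((0 - 5)/2, (-3 + 2)/2, (-2 - 3)/2)
  = (-5/2, -1/2, -5/2)
  = (-2.5, -0.5, -2.5)

(-2.5, -0.5, -2.5)


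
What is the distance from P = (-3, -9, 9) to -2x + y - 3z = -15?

distance = |a·x₀ + b·y₀ + c·z₀ - d| / √(a² + b² + c²)
  = |(-2)·(-3) + 1·(-9) + (-3)·9 - (-15)| / √((-2)² + 1² + (-3)²)
  = |6 - 9 - 27 + 15| / √(4 + 1 + 9)
  = |-15| / √14
  = 15 / 3.742
  ≈ 4.009

4.009


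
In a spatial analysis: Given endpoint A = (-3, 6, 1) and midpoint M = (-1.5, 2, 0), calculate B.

B = 2M - A
  = (2·(-1.5) - (-3), 2·2 - 6, 2·0 - 1)
  = (-3 + 3, 4 - 6, 0 - 1)
  = (0, -2, -1)

(0, -2, -1)


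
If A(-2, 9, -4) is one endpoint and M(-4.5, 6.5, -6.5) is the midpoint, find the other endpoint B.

B = 2M - A
  = (2·(-4.5) - (-2), 2·6.5 - 9, 2·(-6.5) - (-4))
  = (-9 + 2, 13 - 9, -13 + 4)
  = (-7, 4, -9)

(-7, 4, -9)


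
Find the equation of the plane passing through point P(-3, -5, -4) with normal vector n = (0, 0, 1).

The plane through P with normal n = (a, b, c) satisfies n·(r - P) = 0,
i.e. ax + by + cz = a·x₀ + b·y₀ + c·z₀.
d = 0·(-3) + 0·(-5) + 1·(-4)
  = 0 + 0 - 4
  = -4
Equation: z = -4

z = -4


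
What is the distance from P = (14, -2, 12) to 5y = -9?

distance = |a·x₀ + b·y₀ + c·z₀ - d| / √(a² + b² + c²)
  = |0·14 + 5·(-2) + 0·12 - (-9)| / √(0² + 5² + 0²)
  = |0 - 10 + 0 + 9| / √(0 + 25 + 0)
  = |-1| / √25
  = 1 / 5
  ≈ 0.2

0.2


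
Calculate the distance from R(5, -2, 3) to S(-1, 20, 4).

d = √[(x₂-x₁)² + (y₂-y₁)² + (z₂-z₁)²]
  = √[(-6)² + 22² + 1²]
  = √[36 + 484 + 1]
  = √521
  ≈ 22.83

22.83


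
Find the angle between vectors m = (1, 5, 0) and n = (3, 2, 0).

m·n = 1·3 + 5·2 + 0·0 = 3 + 10 + 0 = 13
|m| = √(1² + 5² + 0²) = √26 ≈ 5.099
|n| = √(3² + 2² + 0²) = √13 ≈ 3.606
cos θ = (m·n)/(|m||n|) = 13/(5.099·3.606) ≈ 0.7071
θ = arccos(0.7071) ≈ 45°

45°


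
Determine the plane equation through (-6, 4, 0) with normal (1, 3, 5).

The plane through P with normal n = (a, b, c) satisfies n·(r - P) = 0,
i.e. ax + by + cz = a·x₀ + b·y₀ + c·z₀.
d = 1·(-6) + 3·4 + 5·0
  = -6 + 12 + 0
  = 6
Equation: x + 3y + 5z = 6

x + 3y + 5z = 6


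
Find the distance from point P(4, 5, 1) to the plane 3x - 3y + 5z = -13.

distance = |a·x₀ + b·y₀ + c·z₀ - d| / √(a² + b² + c²)
  = |3·4 + (-3)·5 + 5·1 - (-13)| / √(3² + (-3)² + 5²)
  = |12 - 15 + 5 + 13| / √(9 + 9 + 25)
  = |15| / √43
  = 15 / 6.557
  ≈ 2.287

2.287


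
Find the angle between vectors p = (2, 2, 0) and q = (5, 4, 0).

p·q = 2·5 + 2·4 + 0·0 = 10 + 8 + 0 = 18
|p| = √(2² + 2² + 0²) = √8 ≈ 2.828
|q| = √(5² + 4² + 0²) = √41 ≈ 6.403
cos θ = (p·q)/(|p||q|) = 18/(2.828·6.403) ≈ 0.9939
θ = arccos(0.9939) ≈ 6.34°

6.34°


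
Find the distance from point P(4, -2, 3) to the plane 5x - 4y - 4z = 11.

distance = |a·x₀ + b·y₀ + c·z₀ - d| / √(a² + b² + c²)
  = |5·4 + (-4)·(-2) + (-4)·3 - 11| / √(5² + (-4)² + (-4)²)
  = |20 + 8 - 12 - 11| / √(25 + 16 + 16)
  = |5| / √57
  = 5 / 7.55
  ≈ 0.6623

0.6623


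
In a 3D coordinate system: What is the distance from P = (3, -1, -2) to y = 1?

distance = |a·x₀ + b·y₀ + c·z₀ - d| / √(a² + b² + c²)
  = |0·3 + 1·(-1) + 0·(-2) - 1| / √(0² + 1² + 0²)
  = |0 - 1 + 0 - 1| / √(0 + 1 + 0)
  = |-2| / √1
  = 2 / 1
  ≈ 2

2


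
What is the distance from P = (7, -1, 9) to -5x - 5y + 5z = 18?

distance = |a·x₀ + b·y₀ + c·z₀ - d| / √(a² + b² + c²)
  = |(-5)·7 + (-5)·(-1) + 5·9 - 18| / √((-5)² + (-5)² + 5²)
  = |-35 + 5 + 45 - 18| / √(25 + 25 + 25)
  = |-3| / √75
  = 3 / 8.66
  ≈ 0.3464

0.3464


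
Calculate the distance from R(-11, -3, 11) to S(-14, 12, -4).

d = √[(x₂-x₁)² + (y₂-y₁)² + (z₂-z₁)²]
  = √[(-3)² + 15² + (-15)²]
  = √[9 + 225 + 225]
  = √459
  ≈ 21.42

21.42


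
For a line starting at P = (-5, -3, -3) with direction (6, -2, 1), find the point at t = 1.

P(t) = P + t·d
  = (-5 + 6·1, -3 + (-2)·1, -3 + 1·1)
  = (-5 + 6, -3 - 2, -3 + 1)
  = (1, -5, -2)

(1, -5, -2)


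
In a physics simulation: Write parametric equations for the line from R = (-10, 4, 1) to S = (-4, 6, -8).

Direction vector d = S - R = (-4 + 10, 6 - 4, -8 - 1) = (6, 2, -9)
Parametric form r = R + t·d:
x = -10 + 6t, y = 4 + 2t, z = 1 - 9t

x = -10 + 6t, y = 4 + 2t, z = 1 - 9t


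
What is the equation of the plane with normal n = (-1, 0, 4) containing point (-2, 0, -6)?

The plane through P with normal n = (a, b, c) satisfies n·(r - P) = 0,
i.e. ax + by + cz = a·x₀ + b·y₀ + c·z₀.
d = (-1)·(-2) + 0·0 + 4·(-6)
  = 2 + 0 - 24
  = -22
Equation: -x + 4z = -22

-x + 4z = -22


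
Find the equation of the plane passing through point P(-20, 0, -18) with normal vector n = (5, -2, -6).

The plane through P with normal n = (a, b, c) satisfies n·(r - P) = 0,
i.e. ax + by + cz = a·x₀ + b·y₀ + c·z₀.
d = 5·(-20) + (-2)·0 + (-6)·(-18)
  = -100 + 0 + 108
  = 8
Equation: 5x - 2y - 6z = 8

5x - 2y - 6z = 8


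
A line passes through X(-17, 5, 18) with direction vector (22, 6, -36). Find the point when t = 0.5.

P(t) = X + t·d
  = (-17 + 22·0.5, 5 + 6·0.5, 18 + (-36)·0.5)
  = (-17 + 11, 5 + 3, 18 - 18)
  = (-6, 8, 0)

(-6, 8, 0)


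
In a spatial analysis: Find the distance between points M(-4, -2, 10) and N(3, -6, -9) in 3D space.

d = √[(x₂-x₁)² + (y₂-y₁)² + (z₂-z₁)²]
  = √[7² + (-4)² + (-19)²]
  = √[49 + 16 + 361]
  = √426
  ≈ 20.64

20.64


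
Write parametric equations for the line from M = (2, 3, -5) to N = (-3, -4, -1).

Direction vector d = N - M = (-3 - 2, -4 - 3, -1 + 5) = (-5, -7, 4)
Parametric form r = M + t·d:
x = 2 - 5t, y = 3 - 7t, z = -5 + 4t

x = 2 - 5t, y = 3 - 7t, z = -5 + 4t


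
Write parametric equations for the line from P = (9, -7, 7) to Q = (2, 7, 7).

Direction vector d = Q - P = (2 - 9, 7 + 7, 7 - 7) = (-7, 14, 0)
Parametric form r = P + t·d:
x = 9 - 7t, y = -7 + 14t, z = 7

x = 9 - 7t, y = -7 + 14t, z = 7


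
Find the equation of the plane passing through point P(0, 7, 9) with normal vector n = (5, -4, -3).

The plane through P with normal n = (a, b, c) satisfies n·(r - P) = 0,
i.e. ax + by + cz = a·x₀ + b·y₀ + c·z₀.
d = 5·0 + (-4)·7 + (-3)·9
  = 0 - 28 - 27
  = -55
Equation: 5x - 4y - 3z = -55

5x - 4y - 3z = -55


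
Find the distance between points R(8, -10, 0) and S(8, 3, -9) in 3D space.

d = √[(x₂-x₁)² + (y₂-y₁)² + (z₂-z₁)²]
  = √[0² + 13² + (-9)²]
  = √[0 + 169 + 81]
  = √250
  ≈ 15.81

15.81


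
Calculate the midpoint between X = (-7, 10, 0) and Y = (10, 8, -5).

M = ((x₁+x₂)/2, (y₁+y₂)/2, (z₁+z₂)/2)
  = ((-7 + 10)/2, (10 + 8)/2, (0 - 5)/2)
  = (3/2, 18/2, -5/2)
  = (1.5, 9, -2.5)

(1.5, 9, -2.5)


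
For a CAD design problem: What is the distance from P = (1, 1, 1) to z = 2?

distance = |a·x₀ + b·y₀ + c·z₀ - d| / √(a² + b² + c²)
  = |0·1 + 0·1 + 1·1 - 2| / √(0² + 0² + 1²)
  = |0 + 0 + 1 - 2| / √(0 + 0 + 1)
  = |-1| / √1
  = 1 / 1
  ≈ 1

1


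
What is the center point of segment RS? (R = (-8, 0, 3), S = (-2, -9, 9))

M = ((x₁+x₂)/2, (y₁+y₂)/2, (z₁+z₂)/2)
  = ((-8 - 2)/2, (0 - 9)/2, (3 + 9)/2)
  = (-10/2, -9/2, 12/2)
  = (-5, -4.5, 6)

(-5, -4.5, 6)


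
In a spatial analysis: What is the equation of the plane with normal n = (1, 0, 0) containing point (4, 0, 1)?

The plane through P with normal n = (a, b, c) satisfies n·(r - P) = 0,
i.e. ax + by + cz = a·x₀ + b·y₀ + c·z₀.
d = 1·4 + 0·0 + 0·1
  = 4 + 0 + 0
  = 4
Equation: x = 4

x = 4


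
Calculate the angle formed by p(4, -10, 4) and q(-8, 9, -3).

p·q = 4·(-8) + (-10)·9 + 4·(-3) = -32 - 90 - 12 = -134
|p| = √(4² + (-10)² + 4²) = √132 ≈ 11.49
|q| = √((-8)² + 9² + (-3)²) = √154 ≈ 12.41
cos θ = (p·q)/(|p||q|) = -134/(11.49·12.41) ≈ -0.9398
θ = arccos(-0.9398) ≈ 160°

160°


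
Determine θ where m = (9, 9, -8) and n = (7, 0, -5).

m·n = 9·7 + 9·0 + (-8)·(-5) = 63 + 0 + 40 = 103
|m| = √(9² + 9² + (-8)²) = √226 ≈ 15.03
|n| = √(7² + 0² + (-5)²) = √74 ≈ 8.602
cos θ = (m·n)/(|m||n|) = 103/(15.03·8.602) ≈ 0.7965
θ = arccos(0.7965) ≈ 37.21°

37.21°


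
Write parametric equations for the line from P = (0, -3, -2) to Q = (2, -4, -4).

Direction vector d = Q - P = (2 + 0, -4 + 3, -4 + 2) = (2, -1, -2)
Parametric form r = P + t·d:
x = 0 + 2t, y = -3 - t, z = -2 - 2t

x = 0 + 2t, y = -3 - t, z = -2 - 2t


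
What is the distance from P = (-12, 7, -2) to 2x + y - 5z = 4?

distance = |a·x₀ + b·y₀ + c·z₀ - d| / √(a² + b² + c²)
  = |2·(-12) + 1·7 + (-5)·(-2) - 4| / √(2² + 1² + (-5)²)
  = |-24 + 7 + 10 - 4| / √(4 + 1 + 25)
  = |-11| / √30
  = 11 / 5.477
  ≈ 2.008

2.008


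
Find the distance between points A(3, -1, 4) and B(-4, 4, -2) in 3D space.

d = √[(x₂-x₁)² + (y₂-y₁)² + (z₂-z₁)²]
  = √[(-7)² + 5² + (-6)²]
  = √[49 + 25 + 36]
  = √110
  ≈ 10.49

10.49


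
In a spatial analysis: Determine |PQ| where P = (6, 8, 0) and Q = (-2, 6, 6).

d = √[(x₂-x₁)² + (y₂-y₁)² + (z₂-z₁)²]
  = √[(-8)² + (-2)² + 6²]
  = √[64 + 4 + 36]
  = √104
  ≈ 10.2

10.2


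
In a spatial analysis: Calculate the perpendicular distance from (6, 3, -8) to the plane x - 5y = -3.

distance = |a·x₀ + b·y₀ + c·z₀ - d| / √(a² + b² + c²)
  = |1·6 + (-5)·3 + 0·(-8) - (-3)| / √(1² + (-5)² + 0²)
  = |6 - 15 + 0 + 3| / √(1 + 25 + 0)
  = |-6| / √26
  = 6 / 5.099
  ≈ 1.177

1.177


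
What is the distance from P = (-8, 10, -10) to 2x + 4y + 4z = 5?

distance = |a·x₀ + b·y₀ + c·z₀ - d| / √(a² + b² + c²)
  = |2·(-8) + 4·10 + 4·(-10) - 5| / √(2² + 4² + 4²)
  = |-16 + 40 - 40 - 5| / √(4 + 16 + 16)
  = |-21| / √36
  = 21 / 6
  ≈ 3.5

3.5


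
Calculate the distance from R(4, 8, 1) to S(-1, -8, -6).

d = √[(x₂-x₁)² + (y₂-y₁)² + (z₂-z₁)²]
  = √[(-5)² + (-16)² + (-7)²]
  = √[25 + 256 + 49]
  = √330
  ≈ 18.17

18.17


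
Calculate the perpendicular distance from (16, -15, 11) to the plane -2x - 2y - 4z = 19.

distance = |a·x₀ + b·y₀ + c·z₀ - d| / √(a² + b² + c²)
  = |(-2)·16 + (-2)·(-15) + (-4)·11 - 19| / √((-2)² + (-2)² + (-4)²)
  = |-32 + 30 - 44 - 19| / √(4 + 4 + 16)
  = |-65| / √24
  = 65 / 4.899
  ≈ 13.27

13.27


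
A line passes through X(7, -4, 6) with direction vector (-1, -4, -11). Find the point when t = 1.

P(t) = X + t·d
  = (7 + (-1)·1, -4 + (-4)·1, 6 + (-11)·1)
  = (7 - 1, -4 - 4, 6 - 11)
  = (6, -8, -5)

(6, -8, -5)


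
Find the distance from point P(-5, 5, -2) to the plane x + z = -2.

distance = |a·x₀ + b·y₀ + c·z₀ - d| / √(a² + b² + c²)
  = |1·(-5) + 0·5 + 1·(-2) - (-2)| / √(1² + 0² + 1²)
  = |-5 + 0 - 2 + 2| / √(1 + 0 + 1)
  = |-5| / √2
  = 5 / 1.414
  ≈ 3.536

3.536


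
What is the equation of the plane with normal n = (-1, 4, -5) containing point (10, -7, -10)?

The plane through P with normal n = (a, b, c) satisfies n·(r - P) = 0,
i.e. ax + by + cz = a·x₀ + b·y₀ + c·z₀.
d = (-1)·10 + 4·(-7) + (-5)·(-10)
  = -10 - 28 + 50
  = 12
Equation: -x + 4y - 5z = 12

-x + 4y - 5z = 12


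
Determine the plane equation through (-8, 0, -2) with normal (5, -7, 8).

The plane through P with normal n = (a, b, c) satisfies n·(r - P) = 0,
i.e. ax + by + cz = a·x₀ + b·y₀ + c·z₀.
d = 5·(-8) + (-7)·0 + 8·(-2)
  = -40 + 0 - 16
  = -56
Equation: 5x - 7y + 8z = -56

5x - 7y + 8z = -56


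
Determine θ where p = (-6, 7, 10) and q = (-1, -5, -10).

p·q = (-6)·(-1) + 7·(-5) + 10·(-10) = 6 - 35 - 100 = -129
|p| = √((-6)² + 7² + 10²) = √185 ≈ 13.6
|q| = √((-1)² + (-5)² + (-10)²) = √126 ≈ 11.22
cos θ = (p·q)/(|p||q|) = -129/(13.6·11.22) ≈ -0.8449
θ = arccos(-0.8449) ≈ 147.7°

147.7°


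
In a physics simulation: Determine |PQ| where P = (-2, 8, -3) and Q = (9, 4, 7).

d = √[(x₂-x₁)² + (y₂-y₁)² + (z₂-z₁)²]
  = √[11² + (-4)² + 10²]
  = √[121 + 16 + 100]
  = √237
  ≈ 15.39

15.39


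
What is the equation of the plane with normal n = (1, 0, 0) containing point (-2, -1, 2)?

The plane through P with normal n = (a, b, c) satisfies n·(r - P) = 0,
i.e. ax + by + cz = a·x₀ + b·y₀ + c·z₀.
d = 1·(-2) + 0·(-1) + 0·2
  = -2 + 0 + 0
  = -2
Equation: x = -2

x = -2


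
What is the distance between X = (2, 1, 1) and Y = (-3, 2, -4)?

d = √[(x₂-x₁)² + (y₂-y₁)² + (z₂-z₁)²]
  = √[(-5)² + 1² + (-5)²]
  = √[25 + 1 + 25]
  = √51
  ≈ 7.141

7.141


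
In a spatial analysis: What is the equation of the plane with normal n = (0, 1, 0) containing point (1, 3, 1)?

The plane through P with normal n = (a, b, c) satisfies n·(r - P) = 0,
i.e. ax + by + cz = a·x₀ + b·y₀ + c·z₀.
d = 0·1 + 1·3 + 0·1
  = 0 + 3 + 0
  = 3
Equation: y = 3

y = 3


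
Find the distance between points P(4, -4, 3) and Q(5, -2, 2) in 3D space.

d = √[(x₂-x₁)² + (y₂-y₁)² + (z₂-z₁)²]
  = √[1² + 2² + (-1)²]
  = √[1 + 4 + 1]
  = √6
  ≈ 2.449

2.449


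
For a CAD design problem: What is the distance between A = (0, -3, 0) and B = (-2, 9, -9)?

d = √[(x₂-x₁)² + (y₂-y₁)² + (z₂-z₁)²]
  = √[(-2)² + 12² + (-9)²]
  = √[4 + 144 + 81]
  = √229
  ≈ 15.13

15.13


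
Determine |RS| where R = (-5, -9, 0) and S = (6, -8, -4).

d = √[(x₂-x₁)² + (y₂-y₁)² + (z₂-z₁)²]
  = √[11² + 1² + (-4)²]
  = √[121 + 1 + 16]
  = √138
  ≈ 11.75

11.75


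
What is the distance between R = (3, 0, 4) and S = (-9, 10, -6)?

d = √[(x₂-x₁)² + (y₂-y₁)² + (z₂-z₁)²]
  = √[(-12)² + 10² + (-10)²]
  = √[144 + 100 + 100]
  = √344
  ≈ 18.55

18.55


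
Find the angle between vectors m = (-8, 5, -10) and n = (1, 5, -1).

m·n = (-8)·1 + 5·5 + (-10)·(-1) = -8 + 25 + 10 = 27
|m| = √((-8)² + 5² + (-10)²) = √189 ≈ 13.75
|n| = √(1² + 5² + (-1)²) = √27 ≈ 5.196
cos θ = (m·n)/(|m||n|) = 27/(13.75·5.196) ≈ 0.378
θ = arccos(0.378) ≈ 67.79°

67.79°


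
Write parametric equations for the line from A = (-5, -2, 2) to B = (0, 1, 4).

Direction vector d = B - A = (0 + 5, 1 + 2, 4 - 2) = (5, 3, 2)
Parametric form r = A + t·d:
x = -5 + 5t, y = -2 + 3t, z = 2 + 2t

x = -5 + 5t, y = -2 + 3t, z = 2 + 2t


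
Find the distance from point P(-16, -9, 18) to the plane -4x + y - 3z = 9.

distance = |a·x₀ + b·y₀ + c·z₀ - d| / √(a² + b² + c²)
  = |(-4)·(-16) + 1·(-9) + (-3)·18 - 9| / √((-4)² + 1² + (-3)²)
  = |64 - 9 - 54 - 9| / √(16 + 1 + 9)
  = |-8| / √26
  = 8 / 5.099
  ≈ 1.569

1.569


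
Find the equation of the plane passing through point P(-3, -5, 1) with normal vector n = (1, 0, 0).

The plane through P with normal n = (a, b, c) satisfies n·(r - P) = 0,
i.e. ax + by + cz = a·x₀ + b·y₀ + c·z₀.
d = 1·(-3) + 0·(-5) + 0·1
  = -3 + 0 + 0
  = -3
Equation: x = -3

x = -3


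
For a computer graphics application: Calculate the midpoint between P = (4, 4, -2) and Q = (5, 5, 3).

M = ((x₁+x₂)/2, (y₁+y₂)/2, (z₁+z₂)/2)
  = ((4 + 5)/2, (4 + 5)/2, (-2 + 3)/2)
  = (9/2, 9/2, 1/2)
  = (4.5, 4.5, 0.5)

(4.5, 4.5, 0.5)


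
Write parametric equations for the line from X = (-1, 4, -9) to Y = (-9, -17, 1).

Direction vector d = Y - X = (-9 + 1, -17 - 4, 1 + 9) = (-8, -21, 10)
Parametric form r = X + t·d:
x = -1 - 8t, y = 4 - 21t, z = -9 + 10t

x = -1 - 8t, y = 4 - 21t, z = -9 + 10t


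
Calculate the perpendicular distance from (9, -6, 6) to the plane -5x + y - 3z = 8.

distance = |a·x₀ + b·y₀ + c·z₀ - d| / √(a² + b² + c²)
  = |(-5)·9 + 1·(-6) + (-3)·6 - 8| / √((-5)² + 1² + (-3)²)
  = |-45 - 6 - 18 - 8| / √(25 + 1 + 9)
  = |-77| / √35
  = 77 / 5.916
  ≈ 13.02

13.02


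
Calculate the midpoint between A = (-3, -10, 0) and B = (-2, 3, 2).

M = ((x₁+x₂)/2, (y₁+y₂)/2, (z₁+z₂)/2)
  = ((-3 - 2)/2, (-10 + 3)/2, (0 + 2)/2)
  = (-5/2, -7/2, 2/2)
  = (-2.5, -3.5, 1)

(-2.5, -3.5, 1)


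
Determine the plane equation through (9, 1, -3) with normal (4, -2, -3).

The plane through P with normal n = (a, b, c) satisfies n·(r - P) = 0,
i.e. ax + by + cz = a·x₀ + b·y₀ + c·z₀.
d = 4·9 + (-2)·1 + (-3)·(-3)
  = 36 - 2 + 9
  = 43
Equation: 4x - 2y - 3z = 43

4x - 2y - 3z = 43


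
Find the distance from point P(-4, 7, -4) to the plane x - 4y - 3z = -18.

distance = |a·x₀ + b·y₀ + c·z₀ - d| / √(a² + b² + c²)
  = |1·(-4) + (-4)·7 + (-3)·(-4) - (-18)| / √(1² + (-4)² + (-3)²)
  = |-4 - 28 + 12 + 18| / √(1 + 16 + 9)
  = |-2| / √26
  = 2 / 5.099
  ≈ 0.3922

0.3922


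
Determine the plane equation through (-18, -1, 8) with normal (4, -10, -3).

The plane through P with normal n = (a, b, c) satisfies n·(r - P) = 0,
i.e. ax + by + cz = a·x₀ + b·y₀ + c·z₀.
d = 4·(-18) + (-10)·(-1) + (-3)·8
  = -72 + 10 - 24
  = -86
Equation: 4x - 10y - 3z = -86

4x - 10y - 3z = -86


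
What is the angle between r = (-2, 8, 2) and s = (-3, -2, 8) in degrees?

r·s = (-2)·(-3) + 8·(-2) + 2·8 = 6 - 16 + 16 = 6
|r| = √((-2)² + 8² + 2²) = √72 ≈ 8.485
|s| = √((-3)² + (-2)² + 8²) = √77 ≈ 8.775
cos θ = (r·s)/(|r||s|) = 6/(8.485·8.775) ≈ 0.08058
θ = arccos(0.08058) ≈ 85.38°

85.38°


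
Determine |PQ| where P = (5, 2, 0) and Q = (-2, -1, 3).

d = √[(x₂-x₁)² + (y₂-y₁)² + (z₂-z₁)²]
  = √[(-7)² + (-3)² + 3²]
  = √[49 + 9 + 9]
  = √67
  ≈ 8.185

8.185


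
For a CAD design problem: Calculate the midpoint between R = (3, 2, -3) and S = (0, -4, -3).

M = ((x₁+x₂)/2, (y₁+y₂)/2, (z₁+z₂)/2)
  = ((3 + 0)/2, (2 - 4)/2, (-3 - 3)/2)
  = (3/2, -2/2, -6/2)
  = (1.5, -1, -3)

(1.5, -1, -3)


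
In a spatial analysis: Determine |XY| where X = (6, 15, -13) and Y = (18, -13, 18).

d = √[(x₂-x₁)² + (y₂-y₁)² + (z₂-z₁)²]
  = √[12² + (-28)² + 31²]
  = √[144 + 784 + 961]
  = √1889
  ≈ 43.46

43.46


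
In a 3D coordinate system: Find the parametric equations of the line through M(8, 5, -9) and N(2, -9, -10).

Direction vector d = N - M = (2 - 8, -9 - 5, -10 + 9) = (-6, -14, -1)
Parametric form r = M + t·d:
x = 8 - 6t, y = 5 - 14t, z = -9 - t

x = 8 - 6t, y = 5 - 14t, z = -9 - t


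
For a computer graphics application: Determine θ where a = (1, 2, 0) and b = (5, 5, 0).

a·b = 1·5 + 2·5 + 0·0 = 5 + 10 + 0 = 15
|a| = √(1² + 2² + 0²) = √5 ≈ 2.236
|b| = √(5² + 5² + 0²) = √50 ≈ 7.071
cos θ = (a·b)/(|a||b|) = 15/(2.236·7.071) ≈ 0.9487
θ = arccos(0.9487) ≈ 18.43°

18.43°


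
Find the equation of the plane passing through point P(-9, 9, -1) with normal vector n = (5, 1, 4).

The plane through P with normal n = (a, b, c) satisfies n·(r - P) = 0,
i.e. ax + by + cz = a·x₀ + b·y₀ + c·z₀.
d = 5·(-9) + 1·9 + 4·(-1)
  = -45 + 9 - 4
  = -40
Equation: 5x + y + 4z = -40

5x + y + 4z = -40


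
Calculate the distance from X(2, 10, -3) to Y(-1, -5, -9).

d = √[(x₂-x₁)² + (y₂-y₁)² + (z₂-z₁)²]
  = √[(-3)² + (-15)² + (-6)²]
  = √[9 + 225 + 36]
  = √270
  ≈ 16.43

16.43


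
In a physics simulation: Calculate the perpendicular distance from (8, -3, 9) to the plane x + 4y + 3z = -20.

distance = |a·x₀ + b·y₀ + c·z₀ - d| / √(a² + b² + c²)
  = |1·8 + 4·(-3) + 3·9 - (-20)| / √(1² + 4² + 3²)
  = |8 - 12 + 27 + 20| / √(1 + 16 + 9)
  = |43| / √26
  = 43 / 5.099
  ≈ 8.433

8.433


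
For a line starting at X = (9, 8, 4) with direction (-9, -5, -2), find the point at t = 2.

P(t) = X + t·d
  = (9 + (-9)·2, 8 + (-5)·2, 4 + (-2)·2)
  = (9 - 18, 8 - 10, 4 - 4)
  = (-9, -2, 0)

(-9, -2, 0)


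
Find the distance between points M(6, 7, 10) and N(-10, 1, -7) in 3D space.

d = √[(x₂-x₁)² + (y₂-y₁)² + (z₂-z₁)²]
  = √[(-16)² + (-6)² + (-17)²]
  = √[256 + 36 + 289]
  = √581
  ≈ 24.1

24.1


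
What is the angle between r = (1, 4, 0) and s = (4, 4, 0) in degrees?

r·s = 1·4 + 4·4 + 0·0 = 4 + 16 + 0 = 20
|r| = √(1² + 4² + 0²) = √17 ≈ 4.123
|s| = √(4² + 4² + 0²) = √32 ≈ 5.657
cos θ = (r·s)/(|r||s|) = 20/(4.123·5.657) ≈ 0.8575
θ = arccos(0.8575) ≈ 30.96°

30.96°


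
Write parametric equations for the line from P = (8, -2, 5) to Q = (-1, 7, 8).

Direction vector d = Q - P = (-1 - 8, 7 + 2, 8 - 5) = (-9, 9, 3)
Parametric form r = P + t·d:
x = 8 - 9t, y = -2 + 9t, z = 5 + 3t

x = 8 - 9t, y = -2 + 9t, z = 5 + 3t


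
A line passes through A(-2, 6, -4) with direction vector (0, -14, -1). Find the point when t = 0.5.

P(t) = A + t·d
  = (-2 + 0·0.5, 6 + (-14)·0.5, -4 + (-1)·0.5)
  = (-2 + 0, 6 - 7, -4 - 0.5)
  = (-2, -1, -4.5)

(-2, -1, -4.5)


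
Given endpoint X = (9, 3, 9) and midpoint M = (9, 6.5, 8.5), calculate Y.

Y = 2M - X
  = (2·9 - 9, 2·6.5 - 3, 2·8.5 - 9)
  = (18 - 9, 13 - 3, 17 - 9)
  = (9, 10, 8)

(9, 10, 8)


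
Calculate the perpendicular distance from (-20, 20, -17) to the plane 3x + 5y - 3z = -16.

distance = |a·x₀ + b·y₀ + c·z₀ - d| / √(a² + b² + c²)
  = |3·(-20) + 5·20 + (-3)·(-17) - (-16)| / √(3² + 5² + (-3)²)
  = |-60 + 100 + 51 + 16| / √(9 + 25 + 9)
  = |107| / √43
  = 107 / 6.557
  ≈ 16.32

16.32


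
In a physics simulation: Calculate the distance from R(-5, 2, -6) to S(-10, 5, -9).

d = √[(x₂-x₁)² + (y₂-y₁)² + (z₂-z₁)²]
  = √[(-5)² + 3² + (-3)²]
  = √[25 + 9 + 9]
  = √43
  ≈ 6.557

6.557


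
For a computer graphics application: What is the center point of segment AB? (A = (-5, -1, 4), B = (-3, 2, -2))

M = ((x₁+x₂)/2, (y₁+y₂)/2, (z₁+z₂)/2)
  = ((-5 - 3)/2, (-1 + 2)/2, (4 - 2)/2)
  = (-8/2, 1/2, 2/2)
  = (-4, 0.5, 1)

(-4, 0.5, 1)


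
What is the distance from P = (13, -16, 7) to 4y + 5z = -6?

distance = |a·x₀ + b·y₀ + c·z₀ - d| / √(a² + b² + c²)
  = |0·13 + 4·(-16) + 5·7 - (-6)| / √(0² + 4² + 5²)
  = |0 - 64 + 35 + 6| / √(0 + 16 + 25)
  = |-23| / √41
  = 23 / 6.403
  ≈ 3.592

3.592


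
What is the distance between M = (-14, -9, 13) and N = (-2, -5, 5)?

d = √[(x₂-x₁)² + (y₂-y₁)² + (z₂-z₁)²]
  = √[12² + 4² + (-8)²]
  = √[144 + 16 + 64]
  = √224
  ≈ 14.97

14.97


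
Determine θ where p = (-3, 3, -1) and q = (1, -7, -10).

p·q = (-3)·1 + 3·(-7) + (-1)·(-10) = -3 - 21 + 10 = -14
|p| = √((-3)² + 3² + (-1)²) = √19 ≈ 4.359
|q| = √(1² + (-7)² + (-10)²) = √150 ≈ 12.25
cos θ = (p·q)/(|p||q|) = -14/(4.359·12.25) ≈ -0.2622
θ = arccos(-0.2622) ≈ 105.2°

105.2°


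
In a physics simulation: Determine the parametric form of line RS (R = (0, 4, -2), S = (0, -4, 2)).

Direction vector d = S - R = (0 + 0, -4 - 4, 2 + 2) = (0, -8, 4)
Parametric form r = R + t·d:
x = 0, y = 4 - 8t, z = -2 + 4t

x = 0, y = 4 - 8t, z = -2 + 4t


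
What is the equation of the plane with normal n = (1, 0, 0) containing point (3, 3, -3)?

The plane through P with normal n = (a, b, c) satisfies n·(r - P) = 0,
i.e. ax + by + cz = a·x₀ + b·y₀ + c·z₀.
d = 1·3 + 0·3 + 0·(-3)
  = 3 + 0 + 0
  = 3
Equation: x = 3

x = 3


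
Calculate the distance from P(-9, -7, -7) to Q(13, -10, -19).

d = √[(x₂-x₁)² + (y₂-y₁)² + (z₂-z₁)²]
  = √[22² + (-3)² + (-12)²]
  = √[484 + 9 + 144]
  = √637
  ≈ 25.24

25.24


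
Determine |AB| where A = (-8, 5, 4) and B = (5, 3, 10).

d = √[(x₂-x₁)² + (y₂-y₁)² + (z₂-z₁)²]
  = √[13² + (-2)² + 6²]
  = √[169 + 4 + 36]
  = √209
  ≈ 14.46

14.46


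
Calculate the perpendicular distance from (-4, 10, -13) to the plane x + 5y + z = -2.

distance = |a·x₀ + b·y₀ + c·z₀ - d| / √(a² + b² + c²)
  = |1·(-4) + 5·10 + 1·(-13) - (-2)| / √(1² + 5² + 1²)
  = |-4 + 50 - 13 + 2| / √(1 + 25 + 1)
  = |35| / √27
  = 35 / 5.196
  ≈ 6.736

6.736


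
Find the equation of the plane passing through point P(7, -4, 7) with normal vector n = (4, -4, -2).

The plane through P with normal n = (a, b, c) satisfies n·(r - P) = 0,
i.e. ax + by + cz = a·x₀ + b·y₀ + c·z₀.
d = 4·7 + (-4)·(-4) + (-2)·7
  = 28 + 16 - 14
  = 30
Equation: 4x - 4y - 2z = 30

4x - 4y - 2z = 30


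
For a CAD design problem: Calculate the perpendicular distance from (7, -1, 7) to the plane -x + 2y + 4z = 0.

distance = |a·x₀ + b·y₀ + c·z₀ - d| / √(a² + b² + c²)
  = |(-1)·7 + 2·(-1) + 4·7 - 0| / √((-1)² + 2² + 4²)
  = |-7 - 2 + 28 + 0| / √(1 + 4 + 16)
  = |19| / √21
  = 19 / 4.583
  ≈ 4.146

4.146


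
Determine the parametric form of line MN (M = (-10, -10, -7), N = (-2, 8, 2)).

Direction vector d = N - M = (-2 + 10, 8 + 10, 2 + 7) = (8, 18, 9)
Parametric form r = M + t·d:
x = -10 + 8t, y = -10 + 18t, z = -7 + 9t

x = -10 + 8t, y = -10 + 18t, z = -7 + 9t


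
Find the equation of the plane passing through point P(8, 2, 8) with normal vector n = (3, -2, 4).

The plane through P with normal n = (a, b, c) satisfies n·(r - P) = 0,
i.e. ax + by + cz = a·x₀ + b·y₀ + c·z₀.
d = 3·8 + (-2)·2 + 4·8
  = 24 - 4 + 32
  = 52
Equation: 3x - 2y + 4z = 52

3x - 2y + 4z = 52


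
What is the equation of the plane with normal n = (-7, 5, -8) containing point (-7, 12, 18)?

The plane through P with normal n = (a, b, c) satisfies n·(r - P) = 0,
i.e. ax + by + cz = a·x₀ + b·y₀ + c·z₀.
d = (-7)·(-7) + 5·12 + (-8)·18
  = 49 + 60 - 144
  = -35
Equation: -7x + 5y - 8z = -35

-7x + 5y - 8z = -35


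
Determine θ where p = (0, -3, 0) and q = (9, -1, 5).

p·q = 0·9 + (-3)·(-1) + 0·5 = 0 + 3 + 0 = 3
|p| = √(0² + (-3)² + 0²) = √9 ≈ 3
|q| = √(9² + (-1)² + 5²) = √107 ≈ 10.34
cos θ = (p·q)/(|p||q|) = 3/(3·10.34) ≈ 0.09667
θ = arccos(0.09667) ≈ 84.45°

84.45°


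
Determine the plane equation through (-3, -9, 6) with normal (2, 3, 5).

The plane through P with normal n = (a, b, c) satisfies n·(r - P) = 0,
i.e. ax + by + cz = a·x₀ + b·y₀ + c·z₀.
d = 2·(-3) + 3·(-9) + 5·6
  = -6 - 27 + 30
  = -3
Equation: 2x + 3y + 5z = -3

2x + 3y + 5z = -3


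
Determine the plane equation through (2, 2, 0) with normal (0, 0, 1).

The plane through P with normal n = (a, b, c) satisfies n·(r - P) = 0,
i.e. ax + by + cz = a·x₀ + b·y₀ + c·z₀.
d = 0·2 + 0·2 + 1·0
  = 0 + 0 + 0
  = 0
Equation: z = 0

z = 0


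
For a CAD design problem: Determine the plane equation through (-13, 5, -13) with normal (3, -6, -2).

The plane through P with normal n = (a, b, c) satisfies n·(r - P) = 0,
i.e. ax + by + cz = a·x₀ + b·y₀ + c·z₀.
d = 3·(-13) + (-6)·5 + (-2)·(-13)
  = -39 - 30 + 26
  = -43
Equation: 3x - 6y - 2z = -43

3x - 6y - 2z = -43


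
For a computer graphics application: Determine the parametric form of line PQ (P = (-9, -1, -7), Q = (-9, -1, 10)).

Direction vector d = Q - P = (-9 + 9, -1 + 1, 10 + 7) = (0, 0, 17)
Parametric form r = P + t·d:
x = -9, y = -1, z = -7 + 17t

x = -9, y = -1, z = -7 + 17t


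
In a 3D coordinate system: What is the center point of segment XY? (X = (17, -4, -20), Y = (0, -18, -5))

M = ((x₁+x₂)/2, (y₁+y₂)/2, (z₁+z₂)/2)
  = ((17 + 0)/2, (-4 - 18)/2, (-20 - 5)/2)
  = (17/2, -22/2, -25/2)
  = (8.5, -11, -12.5)

(8.5, -11, -12.5)


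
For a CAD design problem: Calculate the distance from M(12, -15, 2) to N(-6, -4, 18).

d = √[(x₂-x₁)² + (y₂-y₁)² + (z₂-z₁)²]
  = √[(-18)² + 11² + 16²]
  = √[324 + 121 + 256]
  = √701
  ≈ 26.48

26.48


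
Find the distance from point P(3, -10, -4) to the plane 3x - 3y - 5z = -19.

distance = |a·x₀ + b·y₀ + c·z₀ - d| / √(a² + b² + c²)
  = |3·3 + (-3)·(-10) + (-5)·(-4) - (-19)| / √(3² + (-3)² + (-5)²)
  = |9 + 30 + 20 + 19| / √(9 + 9 + 25)
  = |78| / √43
  = 78 / 6.557
  ≈ 11.89

11.89


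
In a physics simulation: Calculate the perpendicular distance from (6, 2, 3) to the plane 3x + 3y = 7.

distance = |a·x₀ + b·y₀ + c·z₀ - d| / √(a² + b² + c²)
  = |3·6 + 3·2 + 0·3 - 7| / √(3² + 3² + 0²)
  = |18 + 6 + 0 - 7| / √(9 + 9 + 0)
  = |17| / √18
  = 17 / 4.243
  ≈ 4.007

4.007


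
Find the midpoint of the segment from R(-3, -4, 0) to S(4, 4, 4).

M = ((x₁+x₂)/2, (y₁+y₂)/2, (z₁+z₂)/2)
  = ((-3 + 4)/2, (-4 + 4)/2, (0 + 4)/2)
  = (1/2, 0/2, 4/2)
  = (0.5, 0, 2)

(0.5, 0, 2)


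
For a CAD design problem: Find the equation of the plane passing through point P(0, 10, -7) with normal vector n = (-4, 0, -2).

The plane through P with normal n = (a, b, c) satisfies n·(r - P) = 0,
i.e. ax + by + cz = a·x₀ + b·y₀ + c·z₀.
d = (-4)·0 + 0·10 + (-2)·(-7)
  = 0 + 0 + 14
  = 14
Equation: -4x - 2z = 14

-4x - 2z = 14


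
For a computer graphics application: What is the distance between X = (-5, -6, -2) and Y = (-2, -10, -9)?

d = √[(x₂-x₁)² + (y₂-y₁)² + (z₂-z₁)²]
  = √[3² + (-4)² + (-7)²]
  = √[9 + 16 + 49]
  = √74
  ≈ 8.602

8.602


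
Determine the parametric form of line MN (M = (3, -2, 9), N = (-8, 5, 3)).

Direction vector d = N - M = (-8 - 3, 5 + 2, 3 - 9) = (-11, 7, -6)
Parametric form r = M + t·d:
x = 3 - 11t, y = -2 + 7t, z = 9 - 6t

x = 3 - 11t, y = -2 + 7t, z = 9 - 6t


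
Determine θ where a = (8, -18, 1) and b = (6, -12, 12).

a·b = 8·6 + (-18)·(-12) + 1·12 = 48 + 216 + 12 = 276
|a| = √(8² + (-18)² + 1²) = √389 ≈ 19.72
|b| = √(6² + (-12)² + 12²) = √324 ≈ 18
cos θ = (a·b)/(|a||b|) = 276/(19.72·18) ≈ 0.7774
θ = arccos(0.7774) ≈ 38.97°

38.97°


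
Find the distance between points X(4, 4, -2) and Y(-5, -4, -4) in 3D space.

d = √[(x₂-x₁)² + (y₂-y₁)² + (z₂-z₁)²]
  = √[(-9)² + (-8)² + (-2)²]
  = √[81 + 64 + 4]
  = √149
  ≈ 12.21

12.21


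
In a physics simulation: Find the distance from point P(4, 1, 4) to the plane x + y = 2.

distance = |a·x₀ + b·y₀ + c·z₀ - d| / √(a² + b² + c²)
  = |1·4 + 1·1 + 0·4 - 2| / √(1² + 1² + 0²)
  = |4 + 1 + 0 - 2| / √(1 + 1 + 0)
  = |3| / √2
  = 3 / 1.414
  ≈ 2.121

2.121


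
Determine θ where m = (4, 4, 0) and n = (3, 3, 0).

m·n = 4·3 + 4·3 + 0·0 = 12 + 12 + 0 = 24
|m| = √(4² + 4² + 0²) = √32 ≈ 5.657
|n| = √(3² + 3² + 0²) = √18 ≈ 4.243
cos θ = (m·n)/(|m||n|) = 24/(5.657·4.243) ≈ 1
θ = arccos(1) ≈ 0°

0°


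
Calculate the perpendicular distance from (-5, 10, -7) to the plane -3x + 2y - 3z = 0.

distance = |a·x₀ + b·y₀ + c·z₀ - d| / √(a² + b² + c²)
  = |(-3)·(-5) + 2·10 + (-3)·(-7) - 0| / √((-3)² + 2² + (-3)²)
  = |15 + 20 + 21 + 0| / √(9 + 4 + 9)
  = |56| / √22
  = 56 / 4.69
  ≈ 11.94

11.94


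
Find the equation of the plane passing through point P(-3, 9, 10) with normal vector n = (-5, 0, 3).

The plane through P with normal n = (a, b, c) satisfies n·(r - P) = 0,
i.e. ax + by + cz = a·x₀ + b·y₀ + c·z₀.
d = (-5)·(-3) + 0·9 + 3·10
  = 15 + 0 + 30
  = 45
Equation: -5x + 3z = 45

-5x + 3z = 45


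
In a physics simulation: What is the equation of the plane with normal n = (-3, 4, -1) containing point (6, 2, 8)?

The plane through P with normal n = (a, b, c) satisfies n·(r - P) = 0,
i.e. ax + by + cz = a·x₀ + b·y₀ + c·z₀.
d = (-3)·6 + 4·2 + (-1)·8
  = -18 + 8 - 8
  = -18
Equation: -3x + 4y - z = -18

-3x + 4y - z = -18


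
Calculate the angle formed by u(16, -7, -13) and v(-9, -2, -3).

u·v = 16·(-9) + (-7)·(-2) + (-13)·(-3) = -144 + 14 + 39 = -91
|u| = √(16² + (-7)² + (-13)²) = √474 ≈ 21.77
|v| = √((-9)² + (-2)² + (-3)²) = √94 ≈ 9.695
cos θ = (u·v)/(|u||v|) = -91/(21.77·9.695) ≈ -0.4311
θ = arccos(-0.4311) ≈ 115.5°

115.5°


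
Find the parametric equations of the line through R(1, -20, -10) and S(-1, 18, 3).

Direction vector d = S - R = (-1 - 1, 18 + 20, 3 + 10) = (-2, 38, 13)
Parametric form r = R + t·d:
x = 1 - 2t, y = -20 + 38t, z = -10 + 13t

x = 1 - 2t, y = -20 + 38t, z = -10 + 13t


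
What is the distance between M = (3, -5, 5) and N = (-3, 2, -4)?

d = √[(x₂-x₁)² + (y₂-y₁)² + (z₂-z₁)²]
  = √[(-6)² + 7² + (-9)²]
  = √[36 + 49 + 81]
  = √166
  ≈ 12.88

12.88


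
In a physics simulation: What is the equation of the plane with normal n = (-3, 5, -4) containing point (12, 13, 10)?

The plane through P with normal n = (a, b, c) satisfies n·(r - P) = 0,
i.e. ax + by + cz = a·x₀ + b·y₀ + c·z₀.
d = (-3)·12 + 5·13 + (-4)·10
  = -36 + 65 - 40
  = -11
Equation: -3x + 5y - 4z = -11

-3x + 5y - 4z = -11


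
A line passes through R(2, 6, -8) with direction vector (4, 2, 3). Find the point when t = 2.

P(t) = R + t·d
  = (2 + 4·2, 6 + 2·2, -8 + 3·2)
  = (2 + 8, 6 + 4, -8 + 6)
  = (10, 10, -2)

(10, 10, -2)


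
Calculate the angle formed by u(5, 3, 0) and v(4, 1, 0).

u·v = 5·4 + 3·1 + 0·0 = 20 + 3 + 0 = 23
|u| = √(5² + 3² + 0²) = √34 ≈ 5.831
|v| = √(4² + 1² + 0²) = √17 ≈ 4.123
cos θ = (u·v)/(|u||v|) = 23/(5.831·4.123) ≈ 0.9567
θ = arccos(0.9567) ≈ 16.93°

16.93°


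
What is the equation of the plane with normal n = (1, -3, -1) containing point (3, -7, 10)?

The plane through P with normal n = (a, b, c) satisfies n·(r - P) = 0,
i.e. ax + by + cz = a·x₀ + b·y₀ + c·z₀.
d = 1·3 + (-3)·(-7) + (-1)·10
  = 3 + 21 - 10
  = 14
Equation: x - 3y - z = 14

x - 3y - z = 14


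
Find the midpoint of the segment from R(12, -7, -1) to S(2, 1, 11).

M = ((x₁+x₂)/2, (y₁+y₂)/2, (z₁+z₂)/2)
  = ((12 + 2)/2, (-7 + 1)/2, (-1 + 11)/2)
  = (14/2, -6/2, 10/2)
  = (7, -3, 5)

(7, -3, 5)


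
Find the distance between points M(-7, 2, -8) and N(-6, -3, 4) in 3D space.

d = √[(x₂-x₁)² + (y₂-y₁)² + (z₂-z₁)²]
  = √[1² + (-5)² + 12²]
  = √[1 + 25 + 144]
  = √170
  ≈ 13.04

13.04


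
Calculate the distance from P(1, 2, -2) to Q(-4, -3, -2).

d = √[(x₂-x₁)² + (y₂-y₁)² + (z₂-z₁)²]
  = √[(-5)² + (-5)² + 0²]
  = √[25 + 25 + 0]
  = √50
  ≈ 7.071

7.071
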